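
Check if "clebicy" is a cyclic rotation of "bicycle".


Word: "bicycle", Candidate: "clebicy"
Method: check if candidate is substring of word+word
"bicyclebicycle" contains "clebicy"? Yes
Is rotation = Yes


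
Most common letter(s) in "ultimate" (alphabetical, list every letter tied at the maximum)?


Word: "ultimate"
Letter counts:
  'a': 1
  'e': 1
  'i': 1
  'l': 1
  'm': 1
  't': 2
  'u': 1
Maximum count = 2
Most frequent = 't' (2 times each)


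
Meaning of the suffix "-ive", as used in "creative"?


Suffix: -ive
Example: creative (create + -ive, with a spelling change)
Meaning = tending to


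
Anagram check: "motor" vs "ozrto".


Word 1: "motor" → sorted: moort
Word 2: "ozrto" → sorted: oortz
Same letters? moort != oortz
Anagram = No


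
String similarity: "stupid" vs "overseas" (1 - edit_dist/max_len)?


Word 1: "stupid" (length 6)
Word 2: "overseas" (length 8)
One optimal edit sequence:
  1. insert 'o'  (+1)
  2. insert 'v'  (+1)
  3. substitute 's' -> 'e'  (+1)
  4. substitute 't' -> 'r'  (+1)
  5. substitute 'u' -> 's'  (+1)
  6. substitute 'p' -> 'e'  (+1)
  7. substitute 'i' -> 'a'  (+1)
  8. substitute 'd' -> 's'  (+1)
Edit distance = 8
Max length = max(6, 8) = 8
Similarity = 1 - 8/8
= 0.0000


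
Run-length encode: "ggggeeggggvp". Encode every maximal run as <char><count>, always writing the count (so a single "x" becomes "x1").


String: "ggggeeggggvp"
Scanning for consecutive runs:
  'g' x 4
  'e' x 2
  'g' x 4
  'v' x 1
  'p' x 1
RLE = "g4e2g4v1p1"


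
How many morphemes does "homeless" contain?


Word: "homeless"
Morphemes: home | -less
Each morpheme carries meaning
= 2 morphemes


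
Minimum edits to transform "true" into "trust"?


Word 1: "true" (length 4)
Word 2: "trust" (length 5)
One optimal edit sequence (insert/delete/substitute each cost 1):
  1. keep 't'
  2. keep 'r'
  3. keep 'u'
  4. insert 's'  (+1)
  5. substitute 'e' -> 't'  (+1)
Total edit operations: 2
Edit distance = 2


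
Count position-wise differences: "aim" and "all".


Comparing character by character (same length = 3):
  Pos 0: 'a' vs 'a' =
  Pos 1: 'i' vs 'l' !=
  Pos 2: 'm' vs 'l' !=
Hamming distance = 2


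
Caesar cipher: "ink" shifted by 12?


Word: "ink"
Shift: 12
Each letter → (letter + shift) mod 26:
  'i' (8) + 12 = 20 → 'u'
  'n' (13) + 12 = 25 → 'z'
  'k' (10) + 12 = 22 → 'w'
Result = "uzw"


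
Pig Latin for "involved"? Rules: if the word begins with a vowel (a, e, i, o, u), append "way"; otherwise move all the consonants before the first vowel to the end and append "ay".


Word: "involved"
Starts with vowel → add 'way'
Pig Latin = "involvedway"


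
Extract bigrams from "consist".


Word: "consist" (length 7)
Number of bigrams = 7 - 2 + 1 = 6
  Position 0: "co"
  Position 1: "on"
  Position 2: "ns"
  Position 3: "si"
  Position 4: "is"
  Position 5: "st"
Bigrams = "co", "on", "ns", "si", "is", "st"


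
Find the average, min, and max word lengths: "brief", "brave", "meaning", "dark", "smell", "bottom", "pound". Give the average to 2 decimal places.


Lengths: "brief"=5, "brave"=5, "meaning"=7, "dark"=4, "smell"=5, "bottom"=6, "pound"=5
Sum = 37, Count = 7
Average = 37/7 = 5.29
= avg=5.29, min=4, max=7


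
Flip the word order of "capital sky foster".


Original: "capital sky foster"
Words (1..n): capital | sky | foster
Reversed (n..1): foster | sky | capital
Result = "foster sky capital"


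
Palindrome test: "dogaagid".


Word: "dogaagid"
Reversed: "digaagod"
Forward == Backward? dogaagid != digaagod
Palindrome = No


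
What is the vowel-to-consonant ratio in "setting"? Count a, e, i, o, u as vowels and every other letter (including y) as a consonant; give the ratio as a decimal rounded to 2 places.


Word: "setting"
Vowels (a,e,i,o,u): 2
Consonants: 5
Ratio = 2/5
= 0.40


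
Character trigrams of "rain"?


Word: "rain" (length 4)
Number of trigrams = 4 - 3 + 1 = 2
  Position 0: "rai"
  Position 1: "ain"
Trigrams = "rai", "ain"


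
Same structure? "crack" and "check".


Pattern of "crack": [0, 1, 2, 0, 3]
Pattern of "check": [0, 1, 2, 0, 3]
Patterns match
Same pattern = Yes


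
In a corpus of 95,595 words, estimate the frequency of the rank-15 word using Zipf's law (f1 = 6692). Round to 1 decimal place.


Zipf's law: f(r) = f(1) / r
f(1) = 6692
f(15) = 6692 / 15
= 446.1 occurrences


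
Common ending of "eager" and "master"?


Word 1: "eager"
Word 2: "master"
Comparing from end:
  Pos -1: 'r' == 'r'
  Pos -2: 'e' == 'e'
  Pos -3: 'g' != 't' (stop)
LCS = "er" (length 2)


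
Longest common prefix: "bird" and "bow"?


Word 1: "bird"
Word 2: "bow"
Comparing from start:
  Pos 0: 'b' == 'b'
  Pos 1: 'i' != 'o' (stop)
LCP = "b" (length 1)


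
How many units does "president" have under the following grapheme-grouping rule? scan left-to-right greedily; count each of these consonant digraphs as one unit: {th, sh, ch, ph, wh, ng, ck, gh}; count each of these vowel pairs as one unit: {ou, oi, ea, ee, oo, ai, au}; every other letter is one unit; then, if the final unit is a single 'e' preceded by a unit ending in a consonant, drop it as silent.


Word: "president" (9 letters)
Left-to-right scan:
  (1) 'p' (letter)
  (2) 'r' (letter)
  (3) 'e' (letter)
  (4) 's' (letter)
  (5) 'i' (letter)
  (6) 'd' (letter)
  (7) 'e' (letter)
  (8) 'n' (letter)
  (9) 't' (letter)
Units from scan: 9
Sound units = 9 units


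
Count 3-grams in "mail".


Word: "mail" (length 4)
Number of 3-grams = length - 3 + 1 = 4 - 3 + 1
= 2


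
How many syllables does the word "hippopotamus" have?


Word: "hippopotamus"
Syllable breakdown: hip · po · pot · a · mus
Counting: 5 parts
= 5 syllables


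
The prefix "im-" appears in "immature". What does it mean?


Prefix: im-
Example: immature (im- + mature)
Meaning = not / into


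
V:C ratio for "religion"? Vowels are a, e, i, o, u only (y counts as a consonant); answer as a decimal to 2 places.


Word: "religion"
Vowels (a,e,i,o,u): 4
Consonants: 4
Ratio = 4/4
= 1.00


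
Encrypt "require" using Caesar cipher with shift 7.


Word: "require"
Shift: 7
Each letter → (letter + shift) mod 26:
  'r' (17) + 7 = 24 → 'y'
  'e' (4) + 7 = 11 → 'l'
  'q' (16) + 7 = 23 → 'x'
  'u' (20) + 7 = 1 → 'b'
  'i' (8) + 7 = 15 → 'p'
  'r' (17) + 7 = 24 → 'y'
  'e' (4) + 7 = 11 → 'l'
Result = "ylxbpyl"


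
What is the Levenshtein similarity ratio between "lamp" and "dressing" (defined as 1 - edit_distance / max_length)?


Word 1: "lamp" (length 4)
Word 2: "dressing" (length 8)
One optimal edit sequence:
  1. insert 'd'  (+1)
  2. insert 'r'  (+1)
  3. insert 'e'  (+1)
  4. insert 's'  (+1)
  5. substitute 'l' -> 's'  (+1)
  6. substitute 'a' -> 'i'  (+1)
  7. substitute 'm' -> 'n'  (+1)
  8. substitute 'p' -> 'g'  (+1)
Edit distance = 8
Max length = max(4, 8) = 8
Similarity = 1 - 8/8
= 0.0000


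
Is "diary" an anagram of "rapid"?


Word 1: "rapid" → sorted: adipr
Word 2: "diary" → sorted: adiry
Same letters? adipr != adiry
Anagram = No


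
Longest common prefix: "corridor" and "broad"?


Word 1: "corridor"
Word 2: "broad"
Comparing from start:
  Pos 0: 'c' != 'b' (stop)
LCP = "" (length 0)


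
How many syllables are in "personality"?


Word: "personality"
Syllable breakdown: per / son / al / i / ty
Counting: 5 parts
= 5 syllables


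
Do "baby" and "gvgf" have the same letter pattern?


Pattern of "baby": [0, 1, 0, 2]
Pattern of "gvgf": [0, 1, 0, 2]
Patterns match
Same pattern = Yes


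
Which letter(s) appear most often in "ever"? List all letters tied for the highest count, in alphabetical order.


Word: "ever"
Letter counts:
  'e': 2
  'r': 1
  'v': 1
Maximum count = 2
Most frequent = 'e' (2 times each)


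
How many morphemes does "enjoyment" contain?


Word: "enjoyment"
Morphemes: en- + joy + -ment
Each morpheme carries meaning
= 3 morphemes


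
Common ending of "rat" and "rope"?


Word 1: "rat"
Word 2: "rope"
Comparing from end:
  Pos -1: 't' != 'e' (stop)
LCS = "" (length 0)


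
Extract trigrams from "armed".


Word: "armed" (length 5)
Number of trigrams = 5 - 3 + 1 = 3
  Position 0: "arm"
  Position 1: "rme"
  Position 2: "med"
Trigrams = "arm", "rme", "med"


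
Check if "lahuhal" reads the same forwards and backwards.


Word: "lahuhal"
Reversed: "lahuhal"
Forward == Backward? lahuhal == lahuhal
Palindrome = Yes


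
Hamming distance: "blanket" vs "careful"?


Comparing character by character (same length = 7):
  Pos 0: 'b' vs 'c' !=
  Pos 1: 'l' vs 'a' !=
  Pos 2: 'a' vs 'r' !=
  Pos 3: 'n' vs 'e' !=
  Pos 4: 'k' vs 'f' !=
  Pos 5: 'e' vs 'u' !=
  Pos 6: 't' vs 'l' !=
Hamming distance = 7


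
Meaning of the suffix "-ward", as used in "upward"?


Suffix: -ward
Example: upward = up + -ward
Meaning = in the direction of


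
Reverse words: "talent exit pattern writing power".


Original: "talent exit pattern writing power"
Words (1..n): talent | exit | pattern | writing | power
Reversed (n..1): power | writing | pattern | exit | talent
Result = "power writing pattern exit talent"


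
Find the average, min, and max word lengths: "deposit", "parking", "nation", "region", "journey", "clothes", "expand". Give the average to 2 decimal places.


Lengths: "deposit"=7, "parking"=7, "nation"=6, "region"=6, "journey"=7, "clothes"=7, "expand"=6
Sum = 46, Count = 7
Average = 46/7 = 6.57
= avg=6.57, min=6, max=7


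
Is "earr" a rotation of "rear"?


Word: "rear", Candidate: "earr"
Method: check if candidate is substring of word+word
"rearrear" contains "earr"? Yes
Is rotation = Yes


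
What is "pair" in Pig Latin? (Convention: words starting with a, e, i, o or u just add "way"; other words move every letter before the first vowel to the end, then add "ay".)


Word: "pair"
Starts with consonant(s) → move to end, add 'ay'
Consonant cluster: "p"
Pig Latin = "airpay"


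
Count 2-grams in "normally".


Word: "normally" (length 8)
Number of 2-grams = length - 2 + 1 = 8 - 2 + 1
= 7


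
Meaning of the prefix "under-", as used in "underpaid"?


Prefix: under-
Example: underpaid = under- + paid
Meaning = insufficient


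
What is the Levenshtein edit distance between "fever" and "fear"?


Word 1: "fever" (length 5)
Word 2: "fear" (length 4)
One optimal edit sequence (insert/delete/substitute each cost 1):
  1. keep 'f'
  2. keep 'e'
  3. delete 'v'  (+1)
  4. substitute 'e' -> 'a'  (+1)
  5. keep 'r'
Total edit operations: 2
Edit distance = 2


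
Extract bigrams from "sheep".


Word: "sheep" (length 5)
Number of bigrams = 5 - 2 + 1 = 4
  Position 0: "sh"
  Position 1: "he"
  Position 2: "ee"
  Position 3: "ep"
Bigrams = "sh", "he", "ee", "ep"


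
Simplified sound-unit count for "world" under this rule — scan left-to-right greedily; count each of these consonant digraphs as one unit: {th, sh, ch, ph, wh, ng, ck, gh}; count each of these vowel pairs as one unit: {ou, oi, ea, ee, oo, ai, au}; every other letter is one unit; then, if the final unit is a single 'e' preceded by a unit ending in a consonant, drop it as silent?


Word: "world" (5 letters)
Left-to-right scan:
  (1) 'w' (letter)
  (2) 'o' (letter)
  (3) 'r' (letter)
  (4) 'l' (letter)
  (5) 'd' (letter)
Units from scan: 5
Sound units = 5 units


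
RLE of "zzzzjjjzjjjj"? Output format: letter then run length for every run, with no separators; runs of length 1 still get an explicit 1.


String: "zzzzjjjzjjjj"
Scanning for consecutive runs:
  'z' x 4
  'j' x 3
  'z' x 1
  'j' x 4
RLE = "z4j3z1j4"


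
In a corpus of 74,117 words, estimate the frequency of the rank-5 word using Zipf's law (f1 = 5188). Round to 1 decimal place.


Zipf's law: f(r) = f(1) / r
f(1) = 5188
f(5) = 5188 / 5
= 1037.6 occurrences


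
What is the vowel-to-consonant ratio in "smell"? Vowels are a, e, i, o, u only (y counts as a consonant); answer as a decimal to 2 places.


Word: "smell"
Vowels (a,e,i,o,u): 1
Consonants: 4
Ratio = 1/4
= 0.25


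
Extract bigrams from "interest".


Word: "interest" (length 8)
Number of bigrams = 8 - 2 + 1 = 7
  Position 0: "in"
  Position 1: "nt"
  Position 2: "te"
  Position 3: "er"
  Position 4: "re"
  Position 5: "es"
  Position 6: "st"
Bigrams = "in", "nt", "te", "er", "re", "es", "st"


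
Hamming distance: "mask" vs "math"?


Comparing character by character (same length = 4):
  Pos 0: 'm' vs 'm' =
  Pos 1: 'a' vs 'a' =
  Pos 2: 's' vs 't' !=
  Pos 3: 'k' vs 'h' !=
Hamming distance = 2


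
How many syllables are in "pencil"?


Word: "pencil"
Syllable breakdown: pen | cil
Counting: 2 parts
= 2 syllables


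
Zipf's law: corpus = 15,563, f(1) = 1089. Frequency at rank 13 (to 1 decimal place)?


Zipf's law: f(r) = f(1) / r
f(1) = 1089
f(13) = 1089 / 13
= 83.8 occurrences


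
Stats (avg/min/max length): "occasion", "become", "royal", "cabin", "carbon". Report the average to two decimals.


Lengths: "occasion"=8, "become"=6, "royal"=5, "cabin"=5, "carbon"=6
Sum = 30, Count = 5
Average = 30/5 = 6.00
= avg=6.00, min=5, max=8


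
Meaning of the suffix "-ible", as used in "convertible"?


Suffix: -ible
As in: convertible -> convert + -ible
Meaning = capable of


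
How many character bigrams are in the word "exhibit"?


Word: "exhibit" (length 7)
Number of 2-grams = length - 2 + 1 = 7 - 2 + 1
= 6


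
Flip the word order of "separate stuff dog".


Original: "separate stuff dog"
Words (1..n): separate | stuff | dog
Reversed (n..1): dog | stuff | separate
Result = "dog stuff separate"


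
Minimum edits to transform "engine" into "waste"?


Word 1: "engine" (length 6)
Word 2: "waste" (length 5)
One optimal edit sequence (insert/delete/substitute each cost 1):
  1. delete 'e'  (+1)
  2. substitute 'n' -> 'w'  (+1)
  3. substitute 'g' -> 'a'  (+1)
  4. substitute 'i' -> 's'  (+1)
  5. substitute 'n' -> 't'  (+1)
  6. keep 'e'
Total edit operations: 5
Edit distance = 5


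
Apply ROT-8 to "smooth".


Word: "smooth"
Shift: 8
Each letter → (letter + shift) mod 26:
  's' (18) + 8 = 0 → 'a'
  'm' (12) + 8 = 20 → 'u'
  'o' (14) + 8 = 22 → 'w'
  'o' (14) + 8 = 22 → 'w'
  't' (19) + 8 = 1 → 'b'
  'h' (7) + 8 = 15 → 'p'
Result = "auwwbp"


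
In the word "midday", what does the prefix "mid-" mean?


Prefix: mid-
As in: midday -> mid- + day
Meaning = middle


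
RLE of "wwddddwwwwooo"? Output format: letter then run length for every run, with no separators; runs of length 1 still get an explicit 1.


String: "wwddddwwwwooo"
Scanning for consecutive runs:
  'w' x 2
  'd' x 4
  'w' x 4
  'o' x 3
RLE = "w2d4w4o3"


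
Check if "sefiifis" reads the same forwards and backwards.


Word: "sefiifis"
Reversed: "sifiifes"
Forward == Backward? sefiifis != sifiifes
Palindrome = No


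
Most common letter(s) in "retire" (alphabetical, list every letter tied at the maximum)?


Word: "retire"
Letter counts:
  'e': 2
  'i': 1
  'r': 2
  't': 1
Maximum count = 2
Most frequent = 'e', 'r' (2 times each)


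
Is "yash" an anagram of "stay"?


Word 1: "stay" → sorted: asty
Word 2: "yash" → sorted: ahsy
Same letters? asty != ahsy
Anagram = No


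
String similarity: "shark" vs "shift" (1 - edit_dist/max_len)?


Word 1: "shark" (length 5)
Word 2: "shift" (length 5)
One optimal edit sequence:
  1. keep 's'
  2. keep 'h'
  3. substitute 'a' -> 'i'  (+1)
  4. substitute 'r' -> 'f'  (+1)
  5. substitute 'k' -> 't'  (+1)
Edit distance = 3
Max length = max(5, 5) = 5
Similarity = 1 - 3/5
= 0.4000


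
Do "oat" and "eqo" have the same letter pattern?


Pattern of "oat": [0, 1, 2]
Pattern of "eqo": [0, 1, 2]
Patterns match
Same pattern = Yes


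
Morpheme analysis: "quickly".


Word: "quickly"
Morphemes: quick / -ly
Each morpheme carries meaning
= 2 morphemes


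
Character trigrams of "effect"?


Word: "effect" (length 6)
Number of trigrams = 6 - 3 + 1 = 4
  Position 0: "eff"
  Position 1: "ffe"
  Position 2: "fec"
  Position 3: "ect"
Trigrams = "eff", "ffe", "fec", "ect"


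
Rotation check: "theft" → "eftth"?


Word: "theft", Candidate: "eftth"
Method: check if candidate is substring of word+word
"thefttheft" contains "eftth"? Yes
Is rotation = Yes


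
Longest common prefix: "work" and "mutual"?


Word 1: "work"
Word 2: "mutual"
Comparing from start:
  Pos 0: 'w' != 'm' (stop)
LCP = "" (length 0)


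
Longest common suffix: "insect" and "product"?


Word 1: "insect"
Word 2: "product"
Comparing from end:
  Pos -1: 't' == 't'
  Pos -2: 'c' == 'c'
  Pos -3: 'e' != 'u' (stop)
LCS = "ct" (length 2)


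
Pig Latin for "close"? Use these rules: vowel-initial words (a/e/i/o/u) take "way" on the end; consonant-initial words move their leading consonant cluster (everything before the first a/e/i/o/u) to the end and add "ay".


Word: "close"
Starts with consonant(s) → move to end, add 'ay'
Consonant cluster: "cl"
Pig Latin = "oseclay"


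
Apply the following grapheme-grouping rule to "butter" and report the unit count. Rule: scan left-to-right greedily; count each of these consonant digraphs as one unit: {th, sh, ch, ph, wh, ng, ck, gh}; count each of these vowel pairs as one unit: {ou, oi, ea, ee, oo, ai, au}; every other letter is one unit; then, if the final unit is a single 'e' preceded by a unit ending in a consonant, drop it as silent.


Word: "butter" (6 letters)
Left-to-right scan:
  (1) 'b' (letter)
  (2) 'u' (letter)
  (3) 't' (letter)
  (4) 't' (letter)
  (5) 'e' (letter)
  (6) 'r' (letter)
Units from scan: 6
Sound units = 6 units


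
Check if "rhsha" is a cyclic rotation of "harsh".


Word: "harsh", Candidate: "rhsha"
Method: check if candidate is substring of word+word
"harshharsh" contains "rhsha"? No
Is rotation = No


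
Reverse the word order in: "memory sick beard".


Original: "memory sick beard"
Words (1..n): memory | sick | beard
Reversed (n..1): beard | sick | memory
Result = "beard sick memory"


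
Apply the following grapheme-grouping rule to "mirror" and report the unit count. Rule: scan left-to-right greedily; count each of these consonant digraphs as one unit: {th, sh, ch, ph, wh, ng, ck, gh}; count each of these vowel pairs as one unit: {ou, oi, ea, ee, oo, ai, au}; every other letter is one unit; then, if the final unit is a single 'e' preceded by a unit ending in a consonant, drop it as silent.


Word: "mirror" (6 letters)
Left-to-right scan:
  [1] 'm' (letter)
  [2] 'i' (letter)
  [3] 'r' (letter)
  [4] 'r' (letter)
  [5] 'o' (letter)
  [6] 'r' (letter)
Units from scan: 6
Sound units = 6 units


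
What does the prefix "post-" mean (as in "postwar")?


Prefix: post-
Example: postwar = post- + war
Meaning = after


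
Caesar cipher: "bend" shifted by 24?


Word: "bend"
Shift: 24
Each letter → (letter + shift) mod 26:
  'b' (1) + 24 = 25 → 'z'
  'e' (4) + 24 = 2 → 'c'
  'n' (13) + 24 = 11 → 'l'
  'd' (3) + 24 = 1 → 'b'
Result = "zclb"


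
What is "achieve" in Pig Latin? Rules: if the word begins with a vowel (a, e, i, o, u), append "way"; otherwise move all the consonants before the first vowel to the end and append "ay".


Word: "achieve"
Starts with vowel → add 'way'
Pig Latin = "achieveway"


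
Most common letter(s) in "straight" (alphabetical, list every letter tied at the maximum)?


Word: "straight"
Letter counts:
  'a': 1
  'g': 1
  'h': 1
  'i': 1
  'r': 1
  's': 1
  't': 2
Maximum count = 2
Most frequent = 't' (2 times each)


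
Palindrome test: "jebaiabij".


Word: "jebaiabij"
Reversed: "jibaiabej"
Forward == Backward? jebaiabij != jibaiabej
Palindrome = No


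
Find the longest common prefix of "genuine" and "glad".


Word 1: "genuine"
Word 2: "glad"
Comparing from start:
  Pos 0: 'g' == 'g'
  Pos 1: 'e' != 'l' (stop)
LCP = "g" (length 1)


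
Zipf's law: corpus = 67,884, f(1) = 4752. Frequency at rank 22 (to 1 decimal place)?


Zipf's law: f(r) = f(1) / r
f(1) = 4752
f(22) = 4752 / 22
= 216.0 occurrences


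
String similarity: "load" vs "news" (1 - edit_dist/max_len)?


Word 1: "load" (length 4)
Word 2: "news" (length 4)
One optimal edit sequence:
  1. substitute 'l' -> 'n'  (+1)
  2. substitute 'o' -> 'e'  (+1)
  3. substitute 'a' -> 'w'  (+1)
  4. substitute 'd' -> 's'  (+1)
Edit distance = 4
Max length = max(4, 4) = 4
Similarity = 1 - 4/4
= 0.0000


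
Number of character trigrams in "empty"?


Word: "empty" (length 5)
Number of 3-grams = length - 3 + 1 = 5 - 3 + 1
= 3


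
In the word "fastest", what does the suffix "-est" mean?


Suffix: -est
As in: fastest -> fast + -est
Meaning = most


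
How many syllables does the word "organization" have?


Word: "organization"
Syllable breakdown: or / gan / i / za / tion
Counting: 5 parts
= 5 syllables


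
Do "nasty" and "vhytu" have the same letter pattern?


Pattern of "nasty": [0, 1, 2, 3, 4]
Pattern of "vhytu": [0, 1, 2, 3, 4]
Patterns match
Same pattern = Yes


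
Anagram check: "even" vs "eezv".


Word 1: "even" → sorted: eenv
Word 2: "eezv" → sorted: eevz
Same letters? eenv != eevz
Anagram = No


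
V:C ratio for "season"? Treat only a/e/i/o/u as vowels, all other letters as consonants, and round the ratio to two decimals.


Word: "season"
Vowels (a,e,i,o,u): 3
Consonants: 3
Ratio = 3/3
= 1.00


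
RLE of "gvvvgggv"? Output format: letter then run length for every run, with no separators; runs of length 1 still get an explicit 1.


String: "gvvvgggv"
Scanning for consecutive runs:
  'g' x 1
  'v' x 3
  'g' x 3
  'v' x 1
RLE = "g1v3g3v1"


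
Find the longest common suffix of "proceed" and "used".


Word 1: "proceed"
Word 2: "used"
Comparing from end:
  Pos -1: 'd' == 'd'
  Pos -2: 'e' == 'e'
  Pos -3: 'e' != 's' (stop)
LCS = "ed" (length 2)


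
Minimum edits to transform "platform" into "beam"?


Word 1: "platform" (length 8)
Word 2: "beam" (length 4)
One optimal edit sequence (insert/delete/substitute each cost 1):
  1. substitute 'p' -> 'b'  (+1)
  2. substitute 'l' -> 'e'  (+1)
  3. keep 'a'
  4. delete 't'  (+1)
  5. delete 'f'  (+1)
  6. delete 'o'  (+1)
  7. delete 'r'  (+1)
  8. keep 'm'
Total edit operations: 6
Edit distance = 6


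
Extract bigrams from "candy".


Word: "candy" (length 5)
Number of bigrams = 5 - 2 + 1 = 4
  Position 0: "ca"
  Position 1: "an"
  Position 2: "nd"
  Position 3: "dy"
Bigrams = "ca", "an", "nd", "dy"


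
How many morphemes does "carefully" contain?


Word: "carefully"
Morphemes: care | -ful | -ly
Each morpheme carries meaning
= 3 morphemes


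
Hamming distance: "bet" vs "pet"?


Comparing character by character (same length = 3):
  Pos 0: 'b' vs 'p' !=
  Pos 1: 'e' vs 'e' =
  Pos 2: 't' vs 't' =
Hamming distance = 1


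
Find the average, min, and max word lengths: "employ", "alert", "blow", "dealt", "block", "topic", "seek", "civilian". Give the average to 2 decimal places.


Lengths: "employ"=6, "alert"=5, "blow"=4, "dealt"=5, "block"=5, "topic"=5, "seek"=4, "civilian"=8
Sum = 42, Count = 8
Average = 42/8 = 5.25
= avg=5.25, min=4, max=8


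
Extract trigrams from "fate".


Word: "fate" (length 4)
Number of trigrams = 4 - 3 + 1 = 2
  Position 0: "fat"
  Position 1: "ate"
Trigrams = "fat", "ate"


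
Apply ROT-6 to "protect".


Word: "protect"
Shift: 6
Each letter → (letter + shift) mod 26:
  'p' (15) + 6 = 21 → 'v'
  'r' (17) + 6 = 23 → 'x'
  'o' (14) + 6 = 20 → 'u'
  't' (19) + 6 = 25 → 'z'
  'e' (4) + 6 = 10 → 'k'
  'c' (2) + 6 = 8 → 'i'
  't' (19) + 6 = 25 → 'z'
Result = "vxuzkiz"


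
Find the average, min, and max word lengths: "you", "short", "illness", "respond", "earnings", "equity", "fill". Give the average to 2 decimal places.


Lengths: "you"=3, "short"=5, "illness"=7, "respond"=7, "earnings"=8, "equity"=6, "fill"=4
Sum = 40, Count = 7
Average = 40/7 = 5.71
= avg=5.71, min=3, max=8


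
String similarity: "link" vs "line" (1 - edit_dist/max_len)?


Word 1: "link" (length 4)
Word 2: "line" (length 4)
One optimal edit sequence:
  1. keep 'l'
  2. keep 'i'
  3. keep 'n'
  4. substitute 'k' -> 'e'  (+1)
Edit distance = 1
Max length = max(4, 4) = 4
Similarity = 1 - 1/4
= 0.7500


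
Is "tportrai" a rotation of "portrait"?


Word: "portrait", Candidate: "tportrai"
Method: check if candidate is substring of word+word
"portraitportrait" contains "tportrai"? Yes
Is rotation = Yes


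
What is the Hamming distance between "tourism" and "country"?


Comparing character by character (same length = 7):
  Pos 0: 't' vs 'c' !=
  Pos 1: 'o' vs 'o' =
  Pos 2: 'u' vs 'u' =
  Pos 3: 'r' vs 'n' !=
  Pos 4: 'i' vs 't' !=
  Pos 5: 's' vs 'r' !=
  Pos 6: 'm' vs 'y' !=
Hamming distance = 5


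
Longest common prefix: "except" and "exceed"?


Word 1: "except"
Word 2: "exceed"
Comparing from start:
  Pos 0: 'e' == 'e'
  Pos 1: 'x' == 'x'
  Pos 2: 'c' == 'c'
  Pos 3: 'e' == 'e'
  Pos 4: 'p' != 'e' (stop)
LCP = "exce" (length 4)


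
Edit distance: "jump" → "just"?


Word 1: "jump" (length 4)
Word 2: "just" (length 4)
One optimal edit sequence (insert/delete/substitute each cost 1):
  1. keep 'j'
  2. keep 'u'
  3. substitute 'm' -> 's'  (+1)
  4. substitute 'p' -> 't'  (+1)
Total edit operations: 2
Edit distance = 2


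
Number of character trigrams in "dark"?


Word: "dark" (length 4)
Number of 3-grams = length - 3 + 1 = 4 - 3 + 1
= 2


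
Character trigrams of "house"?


Word: "house" (length 5)
Number of trigrams = 5 - 3 + 1 = 3
  Position 0: "hou"
  Position 1: "ous"
  Position 2: "use"
Trigrams = "hou", "ous", "use"


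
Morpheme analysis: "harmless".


Word: "harmless"
Morphemes: harm | -less
Each morpheme carries meaning
= 2 morphemes


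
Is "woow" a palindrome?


Word: "woow"
Reversed: "woow"
Forward == Backward? woow == woow
Palindrome = Yes


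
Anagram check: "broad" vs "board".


Word 1: "broad" → sorted: abdor
Word 2: "board" → sorted: abdor
Same letters? abdor == abdor
Anagram = Yes


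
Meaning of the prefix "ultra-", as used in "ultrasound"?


Prefix: ultra-
Example: ultrasound = ultra- + sound
Meaning = beyond


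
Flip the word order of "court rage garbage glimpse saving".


Original: "court rage garbage glimpse saving"
Words (1..n): court | rage | garbage | glimpse | saving
Reversed (n..1): saving | glimpse | garbage | rage | court
Result = "saving glimpse garbage rage court"


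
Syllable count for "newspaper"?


Word: "newspaper"
Syllable breakdown: news / pa / per
Counting: 3 parts
= 3 syllables


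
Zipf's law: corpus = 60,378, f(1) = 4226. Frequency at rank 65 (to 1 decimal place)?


Zipf's law: f(r) = f(1) / r
f(1) = 4226
f(65) = 4226 / 65
= 65.0 occurrences


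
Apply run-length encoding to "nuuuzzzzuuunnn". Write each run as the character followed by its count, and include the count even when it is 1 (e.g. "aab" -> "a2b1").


String: "nuuuzzzzuuunnn"
Scanning for consecutive runs:
  'n' x 1
  'u' x 3
  'z' x 4
  'u' x 3
  'n' x 3
RLE = "n1u3z4u3n3"


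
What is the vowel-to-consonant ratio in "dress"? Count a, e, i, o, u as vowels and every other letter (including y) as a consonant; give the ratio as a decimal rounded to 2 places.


Word: "dress"
Vowels (a,e,i,o,u): 1
Consonants: 4
Ratio = 1/4
= 0.25


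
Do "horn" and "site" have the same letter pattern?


Pattern of "horn": [0, 1, 2, 3]
Pattern of "site": [0, 1, 2, 3]
Patterns match
Same pattern = Yes


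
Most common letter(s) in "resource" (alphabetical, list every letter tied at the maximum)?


Word: "resource"
Letter counts:
  'c': 1
  'e': 2
  'o': 1
  'r': 2
  's': 1
  'u': 1
Maximum count = 2
Most frequent = 'e', 'r' (2 times each)


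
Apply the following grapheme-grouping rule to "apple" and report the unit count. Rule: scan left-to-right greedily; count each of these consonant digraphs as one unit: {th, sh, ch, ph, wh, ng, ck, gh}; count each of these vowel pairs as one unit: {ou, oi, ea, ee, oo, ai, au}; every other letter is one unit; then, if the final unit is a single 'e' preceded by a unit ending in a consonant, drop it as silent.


Word: "apple" (5 letters)
Left-to-right scan:
  (1) 'a' (letter)
  (2) 'p' (letter)
  (3) 'p' (letter)
  (4) 'l' (letter)
  (5) 'e' (letter)
Units from scan: 5
Final unit is 'e' after a consonant -> drop as silent (-1)
Sound units = 4 units


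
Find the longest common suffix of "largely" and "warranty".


Word 1: "largely"
Word 2: "warranty"
Comparing from end:
  Pos -1: 'y' == 'y'
  Pos -2: 'l' != 't' (stop)
LCS = "y" (length 1)


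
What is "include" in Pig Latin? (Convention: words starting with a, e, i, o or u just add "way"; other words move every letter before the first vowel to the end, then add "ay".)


Word: "include"
Starts with vowel → add 'way'
Pig Latin = "includeway"


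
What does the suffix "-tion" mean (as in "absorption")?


Suffix: -tion
Example: absorption (absorb + -tion, with a spelling change)
Meaning = act or process


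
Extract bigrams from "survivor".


Word: "survivor" (length 8)
Number of bigrams = 8 - 2 + 1 = 7
  Position 0: "su"
  Position 1: "ur"
  Position 2: "rv"
  Position 3: "vi"
  Position 4: "iv"
  Position 5: "vo"
  Position 6: "or"
Bigrams = "su", "ur", "rv", "vi", "iv", "vo", "or"


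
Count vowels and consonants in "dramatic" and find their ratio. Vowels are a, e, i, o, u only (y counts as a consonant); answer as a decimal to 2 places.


Word: "dramatic"
Vowels (a,e,i,o,u): 3
Consonants: 5
Ratio = 3/5
= 0.60


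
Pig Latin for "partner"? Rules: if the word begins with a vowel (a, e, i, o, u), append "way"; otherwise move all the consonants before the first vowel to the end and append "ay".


Word: "partner"
Starts with consonant(s) → move to end, add 'ay'
Consonant cluster: "p"
Pig Latin = "artnerpay"


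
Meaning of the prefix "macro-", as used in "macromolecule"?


Prefix: macro-
As in: macromolecule -> macro- + molecule
Meaning = large


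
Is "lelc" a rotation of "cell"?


Word: "cell", Candidate: "lelc"
Method: check if candidate is substring of word+word
"cellcell" contains "lelc"? No
Is rotation = No


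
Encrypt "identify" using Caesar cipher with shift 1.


Word: "identify"
Shift: 1
Each letter → (letter + shift) mod 26:
  'i' (8) + 1 = 9 → 'j'
  'd' (3) + 1 = 4 → 'e'
  'e' (4) + 1 = 5 → 'f'
  'n' (13) + 1 = 14 → 'o'
  't' (19) + 1 = 20 → 'u'
  'i' (8) + 1 = 9 → 'j'
  'f' (5) + 1 = 6 → 'g'
  'y' (24) + 1 = 25 → 'z'
Result = "jefoujgz"


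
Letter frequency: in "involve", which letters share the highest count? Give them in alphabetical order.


Word: "involve"
Letter counts:
  'e': 1
  'i': 1
  'l': 1
  'n': 1
  'o': 1
  'v': 2
Maximum count = 2
Most frequent = 'v' (2 times each)


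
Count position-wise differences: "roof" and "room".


Comparing character by character (same length = 4):
  Pos 0: 'r' vs 'r' =
  Pos 1: 'o' vs 'o' =
  Pos 2: 'o' vs 'o' =
  Pos 3: 'f' vs 'm' !=
Hamming distance = 1


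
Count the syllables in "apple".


Word: "apple"
Syllable breakdown: ap · ple
Counting: 2 parts
= 2 syllables


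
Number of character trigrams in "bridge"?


Word: "bridge" (length 6)
Number of 3-grams = length - 3 + 1 = 6 - 3 + 1
= 4


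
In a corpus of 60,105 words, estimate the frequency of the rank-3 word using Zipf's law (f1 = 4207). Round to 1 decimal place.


Zipf's law: f(r) = f(1) / r
f(1) = 4207
f(3) = 4207 / 3
= 1402.3 occurrences


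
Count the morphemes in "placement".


Word: "placement"
Morphemes: place / -ment
Each morpheme carries meaning
= 2 morphemes


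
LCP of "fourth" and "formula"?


Word 1: "fourth"
Word 2: "formula"
Comparing from start:
  Pos 0: 'f' == 'f'
  Pos 1: 'o' == 'o'
  Pos 2: 'u' != 'r' (stop)
LCP = "fo" (length 2)


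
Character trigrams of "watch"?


Word: "watch" (length 5)
Number of trigrams = 5 - 3 + 1 = 3
  Position 0: "wat"
  Position 1: "atc"
  Position 2: "tch"
Trigrams = "wat", "atc", "tch"


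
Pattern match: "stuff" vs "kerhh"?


Pattern of "stuff": [0, 1, 2, 3, 3]
Pattern of "kerhh": [0, 1, 2, 3, 3]
Patterns match
Same pattern = Yes


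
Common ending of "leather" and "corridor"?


Word 1: "leather"
Word 2: "corridor"
Comparing from end:
  Pos -1: 'r' == 'r'
  Pos -2: 'e' != 'o' (stop)
LCS = "r" (length 1)


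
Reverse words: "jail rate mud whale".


Original: "jail rate mud whale"
Words (1..n): jail | rate | mud | whale
Reversed (n..1): whale | mud | rate | jail
Result = "whale mud rate jail"


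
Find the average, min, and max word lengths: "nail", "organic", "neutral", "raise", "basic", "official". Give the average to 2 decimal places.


Lengths: "nail"=4, "organic"=7, "neutral"=7, "raise"=5, "basic"=5, "official"=8
Sum = 36, Count = 6
Average = 36/6 = 6.00
= avg=6.00, min=4, max=8


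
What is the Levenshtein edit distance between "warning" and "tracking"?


Word 1: "warning" (length 7)
Word 2: "tracking" (length 8)
One optimal edit sequence (insert/delete/substitute each cost 1):
  1. insert 't'  (+1)
  2. substitute 'w' -> 'r'  (+1)
  3. keep 'a'
  4. substitute 'r' -> 'c'  (+1)
  5. substitute 'n' -> 'k'  (+1)
  6. keep 'i'
  7. keep 'n'
  8. keep 'g'
Total edit operations: 4
Edit distance = 4


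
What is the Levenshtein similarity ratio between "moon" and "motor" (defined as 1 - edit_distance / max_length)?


Word 1: "moon" (length 4)
Word 2: "motor" (length 5)
One optimal edit sequence:
  1. keep 'm'
  2. keep 'o'
  3. insert 't'  (+1)
  4. keep 'o'
  5. substitute 'n' -> 'r'  (+1)
Edit distance = 2
Max length = max(4, 5) = 5
Similarity = 1 - 2/5
= 0.6000


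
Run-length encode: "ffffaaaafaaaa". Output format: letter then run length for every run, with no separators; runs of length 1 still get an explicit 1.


String: "ffffaaaafaaaa"
Scanning for consecutive runs:
  'f' x 4
  'a' x 4
  'f' x 1
  'a' x 4
RLE = "f4a4f1a4"


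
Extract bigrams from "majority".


Word: "majority" (length 8)
Number of bigrams = 8 - 2 + 1 = 7
  Position 0: "ma"
  Position 1: "aj"
  Position 2: "jo"
  Position 3: "or"
  Position 4: "ri"
  Position 5: "it"
  Position 6: "ty"
Bigrams = "ma", "aj", "jo", "or", "ri", "it", "ty"


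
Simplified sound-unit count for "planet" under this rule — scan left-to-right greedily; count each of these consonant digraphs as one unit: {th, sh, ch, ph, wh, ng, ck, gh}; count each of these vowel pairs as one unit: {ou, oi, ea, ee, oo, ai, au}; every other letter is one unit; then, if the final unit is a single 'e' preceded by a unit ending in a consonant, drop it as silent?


Word: "planet" (6 letters)
Left-to-right scan:
  [1] 'p' (letter)
  [2] 'l' (letter)
  [3] 'a' (letter)
  [4] 'n' (letter)
  [5] 'e' (letter)
  [6] 't' (letter)
Units from scan: 6
Sound units = 6 units


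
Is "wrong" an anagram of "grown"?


Word 1: "grown" → sorted: gnorw
Word 2: "wrong" → sorted: gnorw
Same letters? gnorw == gnorw
Anagram = Yes


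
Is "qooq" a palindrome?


Word: "qooq"
Reversed: "qooq"
Forward == Backward? qooq == qooq
Palindrome = Yes


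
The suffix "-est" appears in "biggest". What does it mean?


Suffix: -est
Example: biggest = big + -est, with a spelling change
Meaning = most


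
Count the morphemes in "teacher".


Word: "teacher"
Morphemes: teach + -er
Each morpheme carries meaning
= 2 morphemes


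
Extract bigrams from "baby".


Word: "baby" (length 4)
Number of bigrams = 4 - 2 + 1 = 3
  Position 0: "ba"
  Position 1: "ab"
  Position 2: "by"
Bigrams = "ba", "ab", "by"


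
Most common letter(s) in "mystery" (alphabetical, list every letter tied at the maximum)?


Word: "mystery"
Letter counts:
  'e': 1
  'm': 1
  'r': 1
  's': 1
  't': 1
  'y': 2
Maximum count = 2
Most frequent = 'y' (2 times each)


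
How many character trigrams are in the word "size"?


Word: "size" (length 4)
Number of 3-grams = length - 3 + 1 = 4 - 3 + 1
= 2


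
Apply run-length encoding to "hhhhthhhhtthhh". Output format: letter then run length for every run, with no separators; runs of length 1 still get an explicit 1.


String: "hhhhthhhhtthhh"
Scanning for consecutive runs:
  'h' x 4
  't' x 1
  'h' x 4
  't' x 2
  'h' x 3
RLE = "h4t1h4t2h3"


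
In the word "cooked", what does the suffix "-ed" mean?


Suffix: -ed
Example: cooked = cook + -ed
Meaning = past tense


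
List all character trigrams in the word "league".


Word: "league" (length 6)
Number of trigrams = 6 - 3 + 1 = 4
  Position 0: "lea"
  Position 1: "eag"
  Position 2: "agu"
  Position 3: "gue"
Trigrams = "lea", "eag", "agu", "gue"


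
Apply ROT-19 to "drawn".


Word: "drawn"
Shift: 19
Each letter → (letter + shift) mod 26:
  'd' (3) + 19 = 22 → 'w'
  'r' (17) + 19 = 10 → 'k'
  'a' (0) + 19 = 19 → 't'
  'w' (22) + 19 = 15 → 'p'
  'n' (13) + 19 = 6 → 'g'
Result = "wktpg"


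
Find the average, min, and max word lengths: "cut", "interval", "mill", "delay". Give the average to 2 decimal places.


Lengths: "cut"=3, "interval"=8, "mill"=4, "delay"=5
Sum = 20, Count = 4
Average = 20/4 = 5.00
= avg=5.00, min=3, max=8


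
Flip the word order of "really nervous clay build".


Original: "really nervous clay build"
Words (1..n): really | nervous | clay | build
Reversed (n..1): build | clay | nervous | really
Result = "build clay nervous really"


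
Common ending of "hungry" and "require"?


Word 1: "hungry"
Word 2: "require"
Comparing from end:
  Pos -1: 'y' != 'e' (stop)
LCS = "" (length 0)


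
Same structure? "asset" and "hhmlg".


Pattern of "asset": [0, 1, 1, 2, 3]
Pattern of "hhmlg": [0, 0, 1, 2, 3]
Patterns do not match
Same pattern = No


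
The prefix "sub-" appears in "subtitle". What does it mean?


Prefix: sub-
Example: subtitle = sub- + title
Meaning = under / below


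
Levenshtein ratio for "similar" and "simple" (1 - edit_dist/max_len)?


Word 1: "similar" (length 7)
Word 2: "simple" (length 6)
One optimal edit sequence:
  1. keep 's'
  2. keep 'i'
  3. keep 'm'
  4. substitute 'i' -> 'p'  (+1)
  5. keep 'l'
  6. delete 'a'  (+1)
  7. substitute 'r' -> 'e'  (+1)
Edit distance = 3
Max length = max(7, 6) = 7
Similarity = 1 - 3/7
= 0.5714


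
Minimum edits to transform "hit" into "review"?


Word 1: "hit" (length 3)
Word 2: "review" (length 6)
One optimal edit sequence (insert/delete/substitute each cost 1):
  1. insert 'r'  (+1)
  2. insert 'e'  (+1)
  3. substitute 'h' -> 'v'  (+1)
  4. keep 'i'
  5. insert 'e'  (+1)
  6. substitute 't' -> 'w'  (+1)
Total edit operations: 5
Edit distance = 5


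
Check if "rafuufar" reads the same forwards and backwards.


Word: "rafuufar"
Reversed: "rafuufar"
Forward == Backward? rafuufar == rafuufar
Palindrome = Yes


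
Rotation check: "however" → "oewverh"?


Word: "however", Candidate: "oewverh"
Method: check if candidate is substring of word+word
"howeverhowever" contains "oewverh"? No
Is rotation = No


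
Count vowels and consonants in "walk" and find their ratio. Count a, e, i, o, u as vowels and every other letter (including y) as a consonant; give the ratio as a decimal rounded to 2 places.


Word: "walk"
Vowels (a,e,i,o,u): 1
Consonants: 3
Ratio = 1/3
= 0.33


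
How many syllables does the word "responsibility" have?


Word: "responsibility"
Syllable breakdown: re-spon-si-bil-i-ty
Counting: 6 parts
= 6 syllables


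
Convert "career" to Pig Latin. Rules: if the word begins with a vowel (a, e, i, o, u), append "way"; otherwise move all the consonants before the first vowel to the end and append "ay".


Word: "career"
Starts with consonant(s) → move to end, add 'ay'
Consonant cluster: "c"
Pig Latin = "areercay"


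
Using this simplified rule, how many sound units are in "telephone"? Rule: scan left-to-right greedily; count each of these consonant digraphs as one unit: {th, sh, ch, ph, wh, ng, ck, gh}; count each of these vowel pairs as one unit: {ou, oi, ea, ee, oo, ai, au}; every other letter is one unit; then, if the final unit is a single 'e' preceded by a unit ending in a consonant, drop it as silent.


Word: "telephone" (9 letters)
Left-to-right scan:
  [1] 't' (letter)
  [2] 'e' (letter)
  [3] 'l' (letter)
  [4] 'e' (letter)
  [5] 'ph' (digraph)
  [6] 'o' (letter)
  [7] 'n' (letter)
  [8] 'e' (letter)
Units from scan: 8
Final unit is 'e' after a consonant -> drop as silent (-1)
Sound units = 7 units
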